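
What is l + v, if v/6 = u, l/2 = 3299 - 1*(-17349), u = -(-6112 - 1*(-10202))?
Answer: 16756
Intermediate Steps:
u = -4090 (u = -(-6112 + 10202) = -1*4090 = -4090)
l = 41296 (l = 2*(3299 - 1*(-17349)) = 2*(3299 + 17349) = 2*20648 = 41296)
v = -24540 (v = 6*(-4090) = -24540)
l + v = 41296 - 24540 = 16756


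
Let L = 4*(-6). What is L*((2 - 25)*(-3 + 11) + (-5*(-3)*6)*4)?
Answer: -4224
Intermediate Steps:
L = -24
L*((2 - 25)*(-3 + 11) + (-5*(-3)*6)*4) = -24*((2 - 25)*(-3 + 11) + (-5*(-3)*6)*4) = -24*(-23*8 + (15*6)*4) = -24*(-184 + 90*4) = -24*(-184 + 360) = -24*176 = -4224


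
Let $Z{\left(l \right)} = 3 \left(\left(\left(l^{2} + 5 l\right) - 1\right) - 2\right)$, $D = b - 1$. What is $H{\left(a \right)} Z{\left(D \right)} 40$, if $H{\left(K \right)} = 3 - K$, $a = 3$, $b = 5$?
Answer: $0$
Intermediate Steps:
$D = 4$ ($D = 5 - 1 = 4$)
$Z{\left(l \right)} = -9 + 3 l^{2} + 15 l$ ($Z{\left(l \right)} = 3 \left(\left(-1 + l^{2} + 5 l\right) - 2\right) = 3 \left(-3 + l^{2} + 5 l\right) = -9 + 3 l^{2} + 15 l$)
$H{\left(a \right)} Z{\left(D \right)} 40 = \left(3 - 3\right) \left(-9 + 3 \cdot 4^{2} + 15 \cdot 4\right) 40 = \left(3 - 3\right) \left(-9 + 3 \cdot 16 + 60\right) 40 = 0 \left(-9 + 48 + 60\right) 40 = 0 \cdot 99 \cdot 40 = 0 \cdot 40 = 0$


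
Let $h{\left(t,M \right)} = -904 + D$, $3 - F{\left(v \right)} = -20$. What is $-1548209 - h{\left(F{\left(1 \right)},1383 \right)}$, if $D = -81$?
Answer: $-1547224$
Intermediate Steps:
$F{\left(v \right)} = 23$ ($F{\left(v \right)} = 3 - -20 = 3 + 20 = 23$)
$h{\left(t,M \right)} = -985$ ($h{\left(t,M \right)} = -904 - 81 = -985$)
$-1548209 - h{\left(F{\left(1 \right)},1383 \right)} = -1548209 - -985 = -1548209 + 985 = -1547224$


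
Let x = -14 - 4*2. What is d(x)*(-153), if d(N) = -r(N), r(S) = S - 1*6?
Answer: -4284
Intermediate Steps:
x = -22 (x = -14 - 1*8 = -14 - 8 = -22)
r(S) = -6 + S (r(S) = S - 6 = -6 + S)
d(N) = 6 - N (d(N) = -(-6 + N) = 6 - N)
d(x)*(-153) = (6 - 1*(-22))*(-153) = (6 + 22)*(-153) = 28*(-153) = -4284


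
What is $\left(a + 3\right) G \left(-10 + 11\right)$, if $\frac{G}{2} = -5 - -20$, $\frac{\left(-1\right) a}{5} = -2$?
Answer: $390$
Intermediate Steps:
$a = 10$ ($a = \left(-5\right) \left(-2\right) = 10$)
$G = 30$ ($G = 2 \left(-5 - -20\right) = 2 \left(-5 + 20\right) = 2 \cdot 15 = 30$)
$\left(a + 3\right) G \left(-10 + 11\right) = \left(10 + 3\right) 30 \left(-10 + 11\right) = 13 \cdot 30 \cdot 1 = 390 \cdot 1 = 390$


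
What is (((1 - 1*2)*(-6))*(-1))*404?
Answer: -2424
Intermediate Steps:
(((1 - 1*2)*(-6))*(-1))*404 = (((1 - 2)*(-6))*(-1))*404 = (-1*(-6)*(-1))*404 = (6*(-1))*404 = -6*404 = -2424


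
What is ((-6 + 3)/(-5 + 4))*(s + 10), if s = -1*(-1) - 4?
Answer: 21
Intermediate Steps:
s = -3 (s = 1 - 4 = -3)
((-6 + 3)/(-5 + 4))*(s + 10) = ((-6 + 3)/(-5 + 4))*(-3 + 10) = -3/(-1)*7 = -3*(-1)*7 = 3*7 = 21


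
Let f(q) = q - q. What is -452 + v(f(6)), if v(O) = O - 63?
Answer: -515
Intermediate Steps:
f(q) = 0
v(O) = -63 + O
-452 + v(f(6)) = -452 + (-63 + 0) = -452 - 63 = -515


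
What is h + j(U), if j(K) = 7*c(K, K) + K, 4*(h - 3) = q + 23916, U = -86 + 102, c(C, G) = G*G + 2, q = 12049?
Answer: 43265/4 ≈ 10816.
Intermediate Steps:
c(C, G) = 2 + G² (c(C, G) = G² + 2 = 2 + G²)
U = 16
h = 35977/4 (h = 3 + (12049 + 23916)/4 = 3 + (¼)*35965 = 3 + 35965/4 = 35977/4 ≈ 8994.3)
j(K) = 14 + K + 7*K² (j(K) = 7*(2 + K²) + K = (14 + 7*K²) + K = 14 + K + 7*K²)
h + j(U) = 35977/4 + (14 + 16 + 7*16²) = 35977/4 + (14 + 16 + 7*256) = 35977/4 + (14 + 16 + 1792) = 35977/4 + 1822 = 43265/4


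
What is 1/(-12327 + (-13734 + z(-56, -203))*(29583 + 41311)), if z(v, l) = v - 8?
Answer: -1/978207739 ≈ -1.0223e-9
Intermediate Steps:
z(v, l) = -8 + v
1/(-12327 + (-13734 + z(-56, -203))*(29583 + 41311)) = 1/(-12327 + (-13734 + (-8 - 56))*(29583 + 41311)) = 1/(-12327 + (-13734 - 64)*70894) = 1/(-12327 - 13798*70894) = 1/(-12327 - 978195412) = 1/(-978207739) = -1/978207739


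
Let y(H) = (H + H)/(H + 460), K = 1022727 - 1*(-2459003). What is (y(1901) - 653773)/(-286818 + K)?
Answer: -1543554251/7543187232 ≈ -0.20463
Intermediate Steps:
K = 3481730 (K = 1022727 + 2459003 = 3481730)
y(H) = 2*H/(460 + H) (y(H) = (2*H)/(460 + H) = 2*H/(460 + H))
(y(1901) - 653773)/(-286818 + K) = (2*1901/(460 + 1901) - 653773)/(-286818 + 3481730) = (2*1901/2361 - 653773)/3194912 = (2*1901*(1/2361) - 653773)*(1/3194912) = (3802/2361 - 653773)*(1/3194912) = -1543554251/2361*1/3194912 = -1543554251/7543187232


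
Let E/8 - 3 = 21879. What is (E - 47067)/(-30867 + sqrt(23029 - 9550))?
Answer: -1316878821/317586070 - 42663*sqrt(13479)/317586070 ≈ -4.1621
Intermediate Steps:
E = 175056 (E = 24 + 8*21879 = 24 + 175032 = 175056)
(E - 47067)/(-30867 + sqrt(23029 - 9550)) = (175056 - 47067)/(-30867 + sqrt(23029 - 9550)) = 127989/(-30867 + sqrt(13479))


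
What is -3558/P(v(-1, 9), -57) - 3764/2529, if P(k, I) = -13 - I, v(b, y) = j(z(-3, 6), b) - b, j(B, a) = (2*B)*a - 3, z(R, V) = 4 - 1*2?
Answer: -4581899/55638 ≈ -82.352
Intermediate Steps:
z(R, V) = 2 (z(R, V) = 4 - 2 = 2)
j(B, a) = -3 + 2*B*a (j(B, a) = 2*B*a - 3 = -3 + 2*B*a)
v(b, y) = -3 + 3*b (v(b, y) = (-3 + 2*2*b) - b = (-3 + 4*b) - b = -3 + 3*b)
-3558/P(v(-1, 9), -57) - 3764/2529 = -3558/(-13 - 1*(-57)) - 3764/2529 = -3558/(-13 + 57) - 3764*1/2529 = -3558/44 - 3764/2529 = -3558*1/44 - 3764/2529 = -1779/22 - 3764/2529 = -4581899/55638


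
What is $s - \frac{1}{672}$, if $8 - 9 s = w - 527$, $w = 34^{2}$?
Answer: $- \frac{46369}{672} \approx -69.001$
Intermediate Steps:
$w = 1156$
$s = -69$ ($s = \frac{8}{9} - \frac{1156 - 527}{9} = \frac{8}{9} - \frac{629}{9} = -69$)
$s - \frac{1}{672} = -69 - \frac{1}{672} = - \frac{46369}{672}$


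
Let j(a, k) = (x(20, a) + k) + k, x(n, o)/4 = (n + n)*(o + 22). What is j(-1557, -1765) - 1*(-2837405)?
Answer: 2588275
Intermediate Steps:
x(n, o) = 8*n*(22 + o) (x(n, o) = 4*((n + n)*(o + 22)) = 4*((2*n)*(22 + o)) = 4*(2*n*(22 + o)) = 8*n*(22 + o))
j(a, k) = 3520 + 2*k + 160*a (j(a, k) = (8*20*(22 + a) + k) + k = ((3520 + 160*a) + k) + k = (3520 + k + 160*a) + k = 3520 + 2*k + 160*a)
j(-1557, -1765) - 1*(-2837405) = (3520 + 2*(-1765) + 160*(-1557)) - 1*(-2837405) = (3520 - 3530 - 249120) + 2837405 = -249130 + 2837405 = 2588275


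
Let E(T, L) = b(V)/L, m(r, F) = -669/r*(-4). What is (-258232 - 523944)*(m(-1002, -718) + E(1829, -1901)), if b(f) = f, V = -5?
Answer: 662511675936/317467 ≈ 2.0869e+6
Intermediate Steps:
m(r, F) = 2676/r
E(T, L) = -5/L
(-258232 - 523944)*(m(-1002, -718) + E(1829, -1901)) = (-258232 - 523944)*(2676/(-1002) - 5/(-1901)) = -782176*(2676*(-1/1002) - 5*(-1/1901)) = -782176*(-446/167 + 5/1901) = -782176*(-847011/317467) = 662511675936/317467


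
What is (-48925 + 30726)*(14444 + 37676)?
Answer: -948531880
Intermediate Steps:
(-48925 + 30726)*(14444 + 37676) = -18199*52120 = -948531880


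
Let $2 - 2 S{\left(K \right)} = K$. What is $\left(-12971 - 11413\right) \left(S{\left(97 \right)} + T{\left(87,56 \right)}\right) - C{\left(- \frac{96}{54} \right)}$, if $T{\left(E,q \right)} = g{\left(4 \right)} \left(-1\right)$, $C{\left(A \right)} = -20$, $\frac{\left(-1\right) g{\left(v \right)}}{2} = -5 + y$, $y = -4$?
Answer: $1597172$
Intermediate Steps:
$g{\left(v \right)} = 18$ ($g{\left(v \right)} = - 2 \left(-5 - 4\right) = \left(-2\right) \left(-9\right) = 18$)
$S{\left(K \right)} = 1 - \frac{K}{2}$
$T{\left(E,q \right)} = -18$ ($T{\left(E,q \right)} = 18 \left(-1\right) = -18$)
$\left(-12971 - 11413\right) \left(S{\left(97 \right)} + T{\left(87,56 \right)}\right) - C{\left(- \frac{96}{54} \right)} = \left(-12971 - 11413\right) \left(\left(1 - \frac{97}{2}\right) - 18\right) - -20 = - 24384 \left(\left(1 - \frac{97}{2}\right) - 18\right) + 20 = - 24384 \left(- \frac{95}{2} - 18\right) + 20 = \left(-24384\right) \left(- \frac{131}{2}\right) + 20 = 1597152 + 20 = 1597172$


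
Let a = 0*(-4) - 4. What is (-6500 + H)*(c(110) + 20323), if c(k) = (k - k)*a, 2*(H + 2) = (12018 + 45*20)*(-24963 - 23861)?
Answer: -6409075871914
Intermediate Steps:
H = -315354218 (H = -2 + ((12018 + 45*20)*(-24963 - 23861))/2 = -2 + ((12018 + 900)*(-48824))/2 = -2 + (12918*(-48824))/2 = -2 + (1/2)*(-630708432) = -2 - 315354216 = -315354218)
a = -4 (a = 0 - 4 = -4)
c(k) = 0 (c(k) = (k - k)*(-4) = 0*(-4) = 0)
(-6500 + H)*(c(110) + 20323) = (-6500 - 315354218)*(0 + 20323) = -315360718*20323 = -6409075871914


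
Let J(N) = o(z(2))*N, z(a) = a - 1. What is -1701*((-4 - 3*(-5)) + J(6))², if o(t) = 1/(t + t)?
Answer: -333396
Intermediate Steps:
z(a) = -1 + a
o(t) = 1/(2*t)
J(N) = N/2 (J(N) = (1/(2*(-1 + 2)))*N = ((½)/1)*N = ((½)*1)*N = N/2)
-1701*((-4 - 3*(-5)) + J(6))² = -1701*((-4 - 3*(-5)) + (½)*6)² = -1701*((-4 + 15) + 3)² = -1701*(11 + 3)² = -1701*14² = -1701*196 = -333396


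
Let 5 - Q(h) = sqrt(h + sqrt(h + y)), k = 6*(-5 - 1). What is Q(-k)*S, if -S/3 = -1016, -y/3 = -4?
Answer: 15240 - 6096*sqrt(9 + sqrt(3)) ≈ -4730.4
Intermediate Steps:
y = 12 (y = -3*(-4) = 12)
S = 3048 (S = -3*(-1016) = 3048)
k = -36 (k = 6*(-6) = -36)
Q(h) = 5 - sqrt(h + sqrt(12 + h)) (Q(h) = 5 - sqrt(h + sqrt(h + 12)) = 5 - sqrt(h + sqrt(12 + h)))
Q(-k)*S = (5 - sqrt(-1*(-36) + sqrt(12 - 1*(-36))))*3048 = (5 - sqrt(36 + sqrt(12 + 36)))*3048 = (5 - sqrt(36 + sqrt(48)))*3048 = (5 - sqrt(36 + 4*sqrt(3)))*3048 = 15240 - 3048*sqrt(36 + 4*sqrt(3))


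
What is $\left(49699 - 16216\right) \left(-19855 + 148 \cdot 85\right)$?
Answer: $-243588825$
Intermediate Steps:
$\left(49699 - 16216\right) \left(-19855 + 148 \cdot 85\right) = 33483 \left(-19855 + 12580\right) = 33483 \left(-7275\right) = -243588825$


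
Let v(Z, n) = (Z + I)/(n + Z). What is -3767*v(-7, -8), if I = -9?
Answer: -60272/15 ≈ -4018.1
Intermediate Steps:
v(Z, n) = (-9 + Z)/(Z + n) (v(Z, n) = (Z - 9)/(n + Z) = (-9 + Z)/(Z + n))
-3767*v(-7, -8) = -3767*(-9 - 7)/(-7 - 8) = -3767*(-16)/(-15) = -(-3767)*(-16)/15 = -3767*16/15 = -60272/15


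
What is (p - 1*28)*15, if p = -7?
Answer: -525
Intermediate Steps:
(p - 1*28)*15 = (-7 - 1*28)*15 = (-7 - 28)*15 = -35*15 = -525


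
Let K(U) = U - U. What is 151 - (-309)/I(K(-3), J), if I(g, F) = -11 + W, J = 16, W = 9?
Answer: -7/2 ≈ -3.5000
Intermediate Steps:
K(U) = 0
I(g, F) = -2 (I(g, F) = -11 + 9 = -2)
151 - (-309)/I(K(-3), J) = 151 - (-309)/(-2) = 151 - (-309)*(-1)/2 = 151 - 1*309/2 = 151 - 309/2 = -7/2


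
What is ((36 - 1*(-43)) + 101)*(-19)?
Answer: -3420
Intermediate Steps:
((36 - 1*(-43)) + 101)*(-19) = ((36 + 43) + 101)*(-19) = (79 + 101)*(-19) = 180*(-19) = -3420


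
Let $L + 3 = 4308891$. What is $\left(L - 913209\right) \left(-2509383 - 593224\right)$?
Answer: $-10535457435153$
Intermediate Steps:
$L = 4308888$ ($L = -3 + 4308891 = 4308888$)
$\left(L - 913209\right) \left(-2509383 - 593224\right) = \left(4308888 - 913209\right) \left(-2509383 - 593224\right) = \left(4308888 - 913209\right) \left(-3102607\right) = 3395679 \left(-3102607\right) = -10535457435153$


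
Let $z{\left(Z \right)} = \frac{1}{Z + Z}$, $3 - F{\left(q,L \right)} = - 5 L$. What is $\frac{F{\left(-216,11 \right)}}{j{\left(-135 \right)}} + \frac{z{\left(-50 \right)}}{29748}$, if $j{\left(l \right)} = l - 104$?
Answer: $- \frac{172538639}{710977200} \approx -0.24268$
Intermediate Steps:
$j{\left(l \right)} = -104 + l$
$F{\left(q,L \right)} = 3 + 5 L$ ($F{\left(q,L \right)} = 3 - - 5 L = 3 + 5 L$)
$z{\left(Z \right)} = \frac{1}{2 Z}$
$\frac{F{\left(-216,11 \right)}}{j{\left(-135 \right)}} + \frac{z{\left(-50 \right)}}{29748} = \frac{3 + 5 \cdot 11}{-104 - 135} + \frac{\frac{1}{2} \frac{1}{-50}}{29748} = \frac{3 + 55}{-239} + \frac{1}{2} \left(- \frac{1}{50}\right) \frac{1}{29748} = 58 \left(- \frac{1}{239}\right) - \frac{1}{2974800} = - \frac{58}{239} - \frac{1}{2974800} = - \frac{172538639}{710977200}$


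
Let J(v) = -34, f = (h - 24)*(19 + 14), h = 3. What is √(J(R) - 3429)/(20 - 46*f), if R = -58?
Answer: I*√3463/31898 ≈ 0.0018449*I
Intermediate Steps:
f = -693 (f = (3 - 24)*(19 + 14) = -21*33 = -693)
√(J(R) - 3429)/(20 - 46*f) = √(-34 - 3429)/(20 - 46*(-693)) = √(-3463)/(20 + 31878) = (I*√3463)/31898 = (I*√3463)*(1/31898) = I*√3463/31898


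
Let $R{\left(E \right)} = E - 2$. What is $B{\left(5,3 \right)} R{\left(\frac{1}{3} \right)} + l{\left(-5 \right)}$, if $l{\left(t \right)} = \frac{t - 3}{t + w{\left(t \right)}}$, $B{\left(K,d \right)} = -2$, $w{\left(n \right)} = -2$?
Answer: $\frac{94}{21} \approx 4.4762$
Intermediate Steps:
$l{\left(t \right)} = \frac{-3 + t}{-2 + t}$ ($l{\left(t \right)} = \frac{t - 3}{t - 2} = \frac{-3 + t}{-2 + t}$)
$R{\left(E \right)} = -2 + E$
$B{\left(5,3 \right)} R{\left(\frac{1}{3} \right)} + l{\left(-5 \right)} = - 2 \left(-2 + \frac{1}{3}\right) + \frac{-3 - 5}{-2 - 5} = - 2 \left(-2 + \frac{1}{3}\right) + \frac{1}{-7} \left(-8\right) = \left(-2\right) \left(- \frac{5}{3}\right) - - \frac{8}{7} = \frac{10}{3} + \frac{8}{7} = \frac{94}{21}$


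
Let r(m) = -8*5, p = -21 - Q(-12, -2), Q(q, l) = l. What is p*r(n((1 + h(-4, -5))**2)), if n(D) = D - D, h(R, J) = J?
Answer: 760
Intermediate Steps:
p = -19 (p = -21 - 1*(-2) = -21 + 2 = -19)
n(D) = 0
r(m) = -40
p*r(n((1 + h(-4, -5))**2)) = -19*(-40) = 760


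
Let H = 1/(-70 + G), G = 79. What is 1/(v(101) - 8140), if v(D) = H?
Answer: -9/73259 ≈ -0.00012285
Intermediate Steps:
H = 1/9 (H = 1/(-70 + 79) = 1/9 ≈ 0.11111)
v(D) = 1/9
1/(v(101) - 8140) = 1/(1/9 - 8140) = 1/(-73259/9) = -9/73259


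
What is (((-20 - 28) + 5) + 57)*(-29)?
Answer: -406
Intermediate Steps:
(((-20 - 28) + 5) + 57)*(-29) = ((-48 + 5) + 57)*(-29) = (-43 + 57)*(-29) = 14*(-29) = -406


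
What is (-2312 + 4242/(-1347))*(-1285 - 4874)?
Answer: 6402292818/449 ≈ 1.4259e+7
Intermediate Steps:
(-2312 + 4242/(-1347))*(-1285 - 4874) = (-2312 + 4242*(-1/1347))*(-6159) = (-2312 - 1414/449)*(-6159) = -1039502/449*(-6159) = 6402292818/449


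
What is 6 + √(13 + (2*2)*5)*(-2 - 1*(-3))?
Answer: 6 + √33 ≈ 11.745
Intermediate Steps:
6 + √(13 + (2*2)*5)*(-2 - 1*(-3)) = 6 + √(13 + 4*5)*(-2 + 3) = 6 + √(13 + 20)*1 = 6 + √33*1 = 6 + √33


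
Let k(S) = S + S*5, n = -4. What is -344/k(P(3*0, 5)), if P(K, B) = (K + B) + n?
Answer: -172/3 ≈ -57.333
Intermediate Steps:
P(K, B) = -4 + B + K (P(K, B) = (K + B) - 4 = (B + K) - 4 = -4 + B + K)
k(S) = 6*S (k(S) = S + 5*S = 6*S)
-344/k(P(3*0, 5)) = -344*1/(6*(-4 + 5 + 3*0)) = -344*1/(6*(-4 + 5 + 0)) = -344/(6*1) = -344/6 = -344*⅙ = -172/3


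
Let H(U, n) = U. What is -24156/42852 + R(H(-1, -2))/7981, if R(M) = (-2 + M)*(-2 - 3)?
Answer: -16012188/28500151 ≈ -0.56183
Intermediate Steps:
R(M) = 10 - 5*M (R(M) = (-2 + M)*(-5) = 10 - 5*M)
-24156/42852 + R(H(-1, -2))/7981 = -24156/42852 + (10 - 5*(-1))/7981 = -24156*1/42852 + (10 + 5)*(1/7981) = -2013/3571 + 15*(1/7981) = -2013/3571 + 15/7981 = -16012188/28500151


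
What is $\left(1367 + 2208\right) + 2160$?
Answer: $5735$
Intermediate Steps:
$\left(1367 + 2208\right) + 2160 = 3575 + 2160 = 5735$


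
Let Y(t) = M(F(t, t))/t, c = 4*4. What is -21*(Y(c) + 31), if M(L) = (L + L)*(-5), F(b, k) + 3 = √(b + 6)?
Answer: -5523/8 + 105*√22/8 ≈ -628.81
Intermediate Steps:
F(b, k) = -3 + √(6 + b) (F(b, k) = -3 + √(b + 6) = -3 + √(6 + b))
M(L) = -10*L (M(L) = (2*L)*(-5) = -10*L)
c = 16
Y(t) = (30 - 10*√(6 + t))/t (Y(t) = (-10*(-3 + √(6 + t)))/t = (30 - 10*√(6 + t))/t)
-21*(Y(c) + 31) = -21*(10*(3 - √(6 + 16))/16 + 31) = -21*(10*(1/16)*(3 - √22) + 31) = -21*((15/8 - 5*√22/8) + 31) = -21*(263/8 - 5*√22/8) = -5523/8 + 105*√22/8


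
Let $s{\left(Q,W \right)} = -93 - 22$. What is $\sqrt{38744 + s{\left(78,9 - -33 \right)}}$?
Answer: $\sqrt{38629} \approx 196.54$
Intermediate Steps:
$s{\left(Q,W \right)} = -115$ ($s{\left(Q,W \right)} = -93 - 22 = -115$)
$\sqrt{38744 + s{\left(78,9 - -33 \right)}} = \sqrt{38744 - 115} = \sqrt{38629}$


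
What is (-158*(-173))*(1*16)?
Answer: 437344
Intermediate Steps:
(-158*(-173))*(1*16) = 27334*16 = 437344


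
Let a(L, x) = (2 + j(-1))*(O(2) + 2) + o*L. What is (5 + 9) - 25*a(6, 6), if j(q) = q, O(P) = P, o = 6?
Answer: -986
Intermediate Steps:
a(L, x) = 4 + 6*L (a(L, x) = (2 - 1)*(2 + 2) + 6*L = 1*4 + 6*L = 4 + 6*L)
(5 + 9) - 25*a(6, 6) = (5 + 9) - 25*(4 + 6*6) = 14 - 25*(4 + 36) = 14 - 25*40 = 14 - 1000 = -986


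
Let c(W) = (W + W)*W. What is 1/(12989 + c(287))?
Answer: 1/177727 ≈ 5.6266e-6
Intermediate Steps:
c(W) = 2*W² (c(W) = (2*W)*W = 2*W²)
1/(12989 + c(287)) = 1/(12989 + 2*287²) = 1/(12989 + 2*82369) = 1/(12989 + 164738) = 1/177727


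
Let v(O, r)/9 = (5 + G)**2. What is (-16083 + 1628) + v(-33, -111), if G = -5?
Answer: -14455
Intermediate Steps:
v(O, r) = 0 (v(O, r) = 9*(5 - 5)**2 = 9*0**2 = 9*0 = 0)
(-16083 + 1628) + v(-33, -111) = (-16083 + 1628) + 0 = -14455 + 0 = -14455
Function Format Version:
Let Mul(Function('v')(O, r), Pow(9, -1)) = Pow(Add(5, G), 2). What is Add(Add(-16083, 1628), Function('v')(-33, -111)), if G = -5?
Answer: -14455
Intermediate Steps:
Function('v')(O, r) = 0 (Function('v')(O, r) = Mul(9, Pow(Add(5, -5), 2)) = Mul(9, Pow(0, 2)) = Mul(9, 0) = 0)
Add(Add(-16083, 1628), Function('v')(-33, -111)) = Add(Add(-16083, 1628), 0) = Add(-14455, 0) = -14455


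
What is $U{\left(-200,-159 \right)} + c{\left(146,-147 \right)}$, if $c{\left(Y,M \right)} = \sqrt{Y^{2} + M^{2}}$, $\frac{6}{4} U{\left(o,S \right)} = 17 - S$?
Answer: $\frac{352}{3} + 5 \sqrt{1717} \approx 324.52$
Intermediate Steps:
$U{\left(o,S \right)} = \frac{34}{3} - \frac{2 S}{3}$ ($U{\left(o,S \right)} = \frac{2 \left(17 - S\right)}{3} = \frac{34}{3} - \frac{2 S}{3}$)
$c{\left(Y,M \right)} = \sqrt{M^{2} + Y^{2}}$
$U{\left(-200,-159 \right)} + c{\left(146,-147 \right)} = \left(\frac{34}{3} - -106\right) + \sqrt{\left(-147\right)^{2} + 146^{2}} = \left(\frac{34}{3} + 106\right) + \sqrt{21609 + 21316} = \frac{352}{3} + \sqrt{42925} = \frac{352}{3} + 5 \sqrt{1717}$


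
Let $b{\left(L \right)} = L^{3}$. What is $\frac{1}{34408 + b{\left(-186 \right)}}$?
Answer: $- \frac{1}{6400448} \approx -1.5624 \cdot 10^{-7}$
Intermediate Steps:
$\frac{1}{34408 + b{\left(-186 \right)}} = \frac{1}{34408 + \left(-186\right)^{3}} = \frac{1}{34408 - 6434856} = \frac{1}{-6400448} = - \frac{1}{6400448}$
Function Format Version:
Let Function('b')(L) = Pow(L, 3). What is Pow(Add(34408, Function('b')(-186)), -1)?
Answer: Rational(-1, 6400448) ≈ -1.5624e-7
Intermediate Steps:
Pow(Add(34408, Function('b')(-186)), -1) = Pow(Add(34408, Pow(-186, 3)), -1) = Pow(Add(34408, -6434856), -1) = Pow(-6400448, -1) = Rational(-1, 6400448)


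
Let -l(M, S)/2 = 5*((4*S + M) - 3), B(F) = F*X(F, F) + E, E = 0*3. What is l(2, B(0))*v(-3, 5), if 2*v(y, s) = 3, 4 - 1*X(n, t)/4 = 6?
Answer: 15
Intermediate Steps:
X(n, t) = -8 (X(n, t) = 16 - 4*6 = 16 - 24 = -8)
E = 0
v(y, s) = 3/2 (v(y, s) = (½)*3 = 3/2)
B(F) = -8*F (B(F) = F*(-8) + 0 = -8*F + 0 = -8*F)
l(M, S) = 30 - 40*S - 10*M (l(M, S) = -10*((4*S + M) - 3) = -10*((M + 4*S) - 3) = -10*(-3 + M + 4*S) = -2*(-15 + 5*M + 20*S) = 30 - 40*S - 10*M)
l(2, B(0))*v(-3, 5) = (30 - (-320)*0 - 10*2)*(3/2) = (30 - 40*0 - 20)*(3/2) = (30 + 0 - 20)*(3/2) = 10*(3/2) = 15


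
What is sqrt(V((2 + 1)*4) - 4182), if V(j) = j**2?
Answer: I*sqrt(4038) ≈ 63.545*I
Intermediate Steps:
sqrt(V((2 + 1)*4) - 4182) = sqrt(((2 + 1)*4)**2 - 4182) = sqrt((3*4)**2 - 4182) = sqrt(12**2 - 4182) = sqrt(144 - 4182) = sqrt(-4038) = I*sqrt(4038)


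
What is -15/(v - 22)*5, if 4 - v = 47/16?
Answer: 240/67 ≈ 3.5821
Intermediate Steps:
v = 17/16 (v = 4 - 47/16 = 17/16 ≈ 1.0625)
-15/(v - 22)*5 = -15/(17/16 - 22)*5 = -15/(-335/16)*5 = -15*(-16/335)*5 = (48/67)*5 = 240/67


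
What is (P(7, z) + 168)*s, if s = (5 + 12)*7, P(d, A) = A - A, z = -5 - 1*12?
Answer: 19992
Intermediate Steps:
z = -17 (z = -5 - 12 = -17)
P(d, A) = 0
s = 119 (s = 17*7 = 119)
(P(7, z) + 168)*s = (0 + 168)*119 = 168*119 = 19992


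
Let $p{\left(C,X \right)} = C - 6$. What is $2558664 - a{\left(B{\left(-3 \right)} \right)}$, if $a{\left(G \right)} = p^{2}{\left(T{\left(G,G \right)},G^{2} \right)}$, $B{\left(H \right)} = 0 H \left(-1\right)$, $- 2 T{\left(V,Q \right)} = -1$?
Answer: $\frac{10234535}{4} \approx 2.5586 \cdot 10^{6}$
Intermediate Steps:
$T{\left(V,Q \right)} = \frac{1}{2}$ ($T{\left(V,Q \right)} = \left(- \frac{1}{2}\right) \left(-1\right) = \frac{1}{2}$)
$B{\left(H \right)} = 0$ ($B{\left(H \right)} = 0 \left(-1\right) = 0$)
$p{\left(C,X \right)} = -6 + C$ ($p{\left(C,X \right)} = C - 6 = -6 + C$)
$a{\left(G \right)} = \frac{121}{4}$ ($a{\left(G \right)} = \left(-6 + \frac{1}{2}\right)^{2} = \left(- \frac{11}{2}\right)^{2} = \frac{121}{4}$)
$2558664 - a{\left(B{\left(-3 \right)} \right)} = 2558664 - \frac{121}{4} = \frac{10234535}{4}$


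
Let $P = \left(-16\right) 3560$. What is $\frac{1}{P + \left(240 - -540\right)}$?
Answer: $- \frac{1}{56180} \approx -1.78 \cdot 10^{-5}$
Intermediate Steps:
$P = -56960$
$\frac{1}{P + \left(240 - -540\right)} = \frac{1}{-56960 + \left(240 - -540\right)} = \frac{1}{-56960 + \left(240 + 540\right)} = \frac{1}{-56960 + 780} = \frac{1}{-56180} = - \frac{1}{56180}$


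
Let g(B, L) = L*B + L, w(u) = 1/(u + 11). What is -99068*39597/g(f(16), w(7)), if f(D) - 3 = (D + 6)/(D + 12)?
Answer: -14754395376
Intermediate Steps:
w(u) = 1/(11 + u)
f(D) = 3 + (6 + D)/(12 + D) (f(D) = 3 + (D + 6)/(D + 12) = 3 + (6 + D)/(12 + D))
g(B, L) = L + B*L (g(B, L) = B*L + L = L + B*L)
-99068*39597/g(f(16), w(7)) = -99068*39597*(11 + 7)/(1 + 2*(21 + 2*16)/(12 + 16)) = -99068*712746/(1 + 2*(21 + 32)/28) = -99068*712746/(1 + 2*(1/28)*53) = -99068*712746/(1 + 53/14) = -99068/(((1/18)*(67/14))*(1/39597)) = -99068/((67/252)*(1/39597)) = -99068/1/148932 = -99068*148932 = -14754395376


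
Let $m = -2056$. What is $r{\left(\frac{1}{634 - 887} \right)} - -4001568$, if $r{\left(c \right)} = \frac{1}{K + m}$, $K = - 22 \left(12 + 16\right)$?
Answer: $\frac{10692189695}{2672} \approx 4.0016 \cdot 10^{6}$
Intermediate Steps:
$K = -616$ ($K = \left(-22\right) 28 = -616$)
$r{\left(c \right)} = - \frac{1}{2672}$ ($r{\left(c \right)} = \frac{1}{-616 - 2056} = \frac{1}{-2672} = - \frac{1}{2672}$)
$r{\left(\frac{1}{634 - 887} \right)} - -4001568 = - \frac{1}{2672} - -4001568 = - \frac{1}{2672} + 4001568 = \frac{10692189695}{2672}$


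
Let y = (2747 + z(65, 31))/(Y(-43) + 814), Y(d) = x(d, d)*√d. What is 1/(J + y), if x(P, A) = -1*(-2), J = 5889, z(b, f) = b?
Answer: 488166215/2876496795122 + 703*I*√43/2876496795122 ≈ 0.00016971 + 1.6026e-9*I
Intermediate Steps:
x(P, A) = 2
Y(d) = 2*√d
y = 2812/(814 + 2*I*√43) (y = (2747 + 65)/(2*√(-43) + 814) = 2812/(2*(I*√43) + 814) = 2812/(2*I*√43 + 814) = 2812/(814 + 2*I*√43) ≈ 3.4536 - 0.055644*I)
1/(J + y) = 1/(5889 + (286121/82846 - 703*I*√43/82846)) = 1/(488166215/82846 - 703*I*√43/82846)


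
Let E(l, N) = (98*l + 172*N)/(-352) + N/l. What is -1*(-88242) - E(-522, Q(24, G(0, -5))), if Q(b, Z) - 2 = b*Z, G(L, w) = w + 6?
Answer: 183972479/2088 ≈ 88109.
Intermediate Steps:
G(L, w) = 6 + w
Q(b, Z) = 2 + Z*b (Q(b, Z) = 2 + b*Z = 2 + Z*b)
E(l, N) = -49*l/176 - 43*N/88 + N/l (E(l, N) = (98*l + 172*N)*(-1/352) + N/l = (-49*l/176 - 43*N/88) + N/l = -49*l/176 - 43*N/88 + N/l)
-1*(-88242) - E(-522, Q(24, G(0, -5))) = -1*(-88242) - ((2 + (6 - 5)*24) - 1/176*(-522)*(49*(-522) + 86*(2 + (6 - 5)*24)))/(-522) = 88242 - (-1)*((2 + 1*24) - 1/176*(-522)*(-25578 + 86*(2 + 1*24)))/522 = 88242 - (-1)*((2 + 24) - 1/176*(-522)*(-25578 + 86*(2 + 24)))/522 = 88242 - (-1)*(26 - 1/176*(-522)*(-25578 + 86*26))/522 = 88242 - (-1)*(26 - 1/176*(-522)*(-25578 + 2236))/522 = 88242 - (-1)*(26 - 1/176*(-522)*(-23342))/522 = 88242 - (-1)*(26 - 276921/4)/522 = 88242 - (-1)*(-276817)/(522*4) = 88242 - 1*276817/2088 = 88242 - 276817/2088 = 183972479/2088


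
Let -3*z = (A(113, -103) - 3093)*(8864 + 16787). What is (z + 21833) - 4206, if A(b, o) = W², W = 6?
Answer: 26155996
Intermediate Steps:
A(b, o) = 36 (A(b, o) = 6² = 36)
z = 26138369 (z = -(36 - 3093)*(8864 + 16787)/3 = -(-1019)*25651 = -⅓*(-78415107) = 26138369)
(z + 21833) - 4206 = (26138369 + 21833) - 4206 = 26160202 - 4206 = 26155996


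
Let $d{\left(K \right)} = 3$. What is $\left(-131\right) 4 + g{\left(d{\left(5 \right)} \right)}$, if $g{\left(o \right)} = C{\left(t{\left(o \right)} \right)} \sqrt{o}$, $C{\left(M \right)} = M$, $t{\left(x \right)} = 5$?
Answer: $-524 + 5 \sqrt{3} \approx -515.34$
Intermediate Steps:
$g{\left(o \right)} = 5 \sqrt{o}$
$\left(-131\right) 4 + g{\left(d{\left(5 \right)} \right)} = \left(-131\right) 4 + 5 \sqrt{3} = -524 + 5 \sqrt{3}$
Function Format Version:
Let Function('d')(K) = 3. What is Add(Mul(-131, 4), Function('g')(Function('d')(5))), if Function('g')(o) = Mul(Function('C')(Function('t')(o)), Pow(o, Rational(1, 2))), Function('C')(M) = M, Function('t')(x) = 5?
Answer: Add(-524, Mul(5, Pow(3, Rational(1, 2)))) ≈ -515.34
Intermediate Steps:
Function('g')(o) = Mul(5, Pow(o, Rational(1, 2)))
Add(Mul(-131, 4), Function('g')(Function('d')(5))) = Add(Mul(-131, 4), Mul(5, Pow(3, Rational(1, 2)))) = Add(-524, Mul(5, Pow(3, Rational(1, 2))))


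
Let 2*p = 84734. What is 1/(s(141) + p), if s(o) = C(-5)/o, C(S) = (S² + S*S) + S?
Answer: 47/1991264 ≈ 2.3603e-5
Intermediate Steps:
p = 42367 (p = (½)*84734 = 42367)
C(S) = S + 2*S² (C(S) = (S² + S²) + S = 2*S² + S = S + 2*S²)
s(o) = 45/o (s(o) = (-5*(1 + 2*(-5)))/o = (-5*(1 - 10))/o = (-5*(-9))/o = 45/o)
1/(s(141) + p) = 1/(45/141 + 42367) = 1/(45*(1/141) + 42367) = 1/(15/47 + 42367) = 1/(1991264/47) = 47/1991264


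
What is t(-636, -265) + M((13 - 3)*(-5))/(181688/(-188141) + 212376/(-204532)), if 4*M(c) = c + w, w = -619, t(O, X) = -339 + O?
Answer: -68753778955443/77117643032 ≈ -891.54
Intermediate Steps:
M(c) = -619/4 + c/4 (M(c) = (c - 619)/4 = (-619 + c)/4 = -619/4 + c/4)
t(-636, -265) + M((13 - 3)*(-5))/(181688/(-188141) + 212376/(-204532)) = (-339 - 636) + (-619/4 + ((13 - 3)*(-5))/4)/(181688/(-188141) + 212376/(-204532)) = -975 + (-619/4 + (10*(-5))/4)/(181688*(-1/188141) + 212376*(-1/204532)) = -975 + (-619/4 + (¼)*(-50))/(-181688/188141 - 53094/51133) = -975 + (-619/4 - 25/2)/(-19279410758/9620213753) = -975 - 669/4*(-9620213753/19279410758) = -975 + 6435923000757/77117643032 = -68753778955443/77117643032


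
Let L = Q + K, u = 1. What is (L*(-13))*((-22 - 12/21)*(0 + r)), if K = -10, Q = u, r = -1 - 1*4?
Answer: 92430/7 ≈ 13204.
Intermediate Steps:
r = -5 (r = -1 - 4 = -5)
Q = 1
L = -9 (L = 1 - 10 = -9)
(L*(-13))*((-22 - 12/21)*(0 + r)) = (-9*(-13))*((-22 - 12/21)*(0 - 5)) = 117*((-22 - 12*1/21)*(-5)) = 117*((-22 - 4/7)*(-5)) = 117*(-158/7*(-5)) = 117*(790/7) = 92430/7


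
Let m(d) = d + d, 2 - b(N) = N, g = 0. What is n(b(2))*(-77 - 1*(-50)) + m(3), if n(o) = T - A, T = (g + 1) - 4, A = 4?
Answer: 195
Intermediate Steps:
T = -3 (T = (0 + 1) - 4 = 1 - 4 = -3)
b(N) = 2 - N
n(o) = -7 (n(o) = -3 - 1*4 = -3 - 4 = -7)
m(d) = 2*d
n(b(2))*(-77 - 1*(-50)) + m(3) = -7*(-77 - 1*(-50)) + 2*3 = -7*(-77 + 50) + 6 = -7*(-27) + 6 = 189 + 6 = 195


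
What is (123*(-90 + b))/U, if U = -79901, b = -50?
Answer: 17220/79901 ≈ 0.21552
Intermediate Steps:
(123*(-90 + b))/U = (123*(-90 - 50))/(-79901) = (123*(-140))*(-1/79901) = -17220*(-1/79901) = 17220/79901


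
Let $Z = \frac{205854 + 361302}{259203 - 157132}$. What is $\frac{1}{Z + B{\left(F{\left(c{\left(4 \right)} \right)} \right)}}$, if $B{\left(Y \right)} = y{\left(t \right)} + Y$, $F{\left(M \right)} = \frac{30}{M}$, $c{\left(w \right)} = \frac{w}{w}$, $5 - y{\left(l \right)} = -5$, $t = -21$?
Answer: $\frac{102071}{4649996} \approx 0.021951$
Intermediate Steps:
$y{\left(l \right)} = 10$ ($y{\left(l \right)} = 5 - -5 = 5 + 5 = 10$)
$c{\left(w \right)} = 1$
$B{\left(Y \right)} = 10 + Y$
$Z = \frac{567156}{102071} \approx 5.5565$
$\frac{1}{Z + B{\left(F{\left(c{\left(4 \right)} \right)} \right)}} = \frac{1}{\frac{567156}{102071} + \left(10 + \frac{30}{1}\right)} = \frac{1}{\frac{567156}{102071} + \left(10 + 30 \cdot 1\right)} = \frac{1}{\frac{567156}{102071} + \left(10 + 30\right)} = \frac{1}{\frac{567156}{102071} + 40} = \frac{1}{\frac{4649996}{102071}} = \frac{102071}{4649996}$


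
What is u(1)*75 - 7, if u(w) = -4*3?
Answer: -907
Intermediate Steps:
u(w) = -12
u(1)*75 - 7 = -12*75 - 7 = -900 - 7 = -907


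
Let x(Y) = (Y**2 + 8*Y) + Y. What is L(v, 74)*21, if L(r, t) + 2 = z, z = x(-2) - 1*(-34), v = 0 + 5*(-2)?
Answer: 378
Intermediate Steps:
x(Y) = Y**2 + 9*Y
v = -10 (v = 0 - 10 = -10)
z = 20 (z = -2*(9 - 2) - 1*(-34) = -2*7 + 34 = -14 + 34 = 20)
L(r, t) = 18 (L(r, t) = -2 + 20 = 18)
L(v, 74)*21 = 18*21 = 378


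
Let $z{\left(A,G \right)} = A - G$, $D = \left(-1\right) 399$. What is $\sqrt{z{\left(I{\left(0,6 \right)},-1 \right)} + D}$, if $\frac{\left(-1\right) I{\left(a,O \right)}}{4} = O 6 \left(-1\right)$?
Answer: $i \sqrt{254} \approx 15.937 i$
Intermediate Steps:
$I{\left(a,O \right)} = 24 O$ ($I{\left(a,O \right)} = - 4 O 6 \left(-1\right) = - 4 \cdot 6 O \left(-1\right) = - 4 \left(- 6 O\right) = 24 O$)
$D = -399$
$\sqrt{z{\left(I{\left(0,6 \right)},-1 \right)} + D} = \sqrt{\left(24 \cdot 6 - -1\right) - 399} = \sqrt{\left(144 + 1\right) - 399} = \sqrt{145 - 399} = \sqrt{-254} = i \sqrt{254}$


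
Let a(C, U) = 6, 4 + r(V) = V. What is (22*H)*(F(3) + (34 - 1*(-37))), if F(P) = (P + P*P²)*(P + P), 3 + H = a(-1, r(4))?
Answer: 16566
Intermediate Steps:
r(V) = -4 + V
H = 3 (H = -3 + 6 = 3)
F(P) = 2*P*(P + P³) (F(P) = (P + P³)*(2*P) = 2*P*(P + P³))
(22*H)*(F(3) + (34 - 1*(-37))) = (22*3)*(2*3²*(1 + 3²) + (34 - 1*(-37))) = 66*(2*9*(1 + 9) + (34 + 37)) = 66*(2*9*10 + 71) = 66*(180 + 71) = 66*251 = 16566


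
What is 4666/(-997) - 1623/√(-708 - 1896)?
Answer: -4666/997 + 541*I*√651/434 ≈ -4.68 + 31.805*I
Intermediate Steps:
4666/(-997) - 1623/√(-708 - 1896) = 4666*(-1/997) - 1623*(-I*√651/1302) = -4666/997 - 1623*(-I*√651/1302) = -4666/997 - (-541)*I*√651/434 = -4666/997 + 541*I*√651/434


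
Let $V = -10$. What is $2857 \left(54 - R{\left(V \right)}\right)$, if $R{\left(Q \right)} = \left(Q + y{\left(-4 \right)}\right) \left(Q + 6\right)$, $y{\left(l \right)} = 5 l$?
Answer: $-188562$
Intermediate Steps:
$R{\left(Q \right)} = \left(-20 + Q\right) \left(6 + Q\right)$ ($R{\left(Q \right)} = \left(Q + 5 \left(-4\right)\right) \left(Q + 6\right) = \left(Q - 20\right) \left(6 + Q\right) = \left(-20 + Q\right) \left(6 + Q\right)$)
$2857 \left(54 - R{\left(V \right)}\right) = 2857 \left(54 - \left(-120 + \left(-10\right)^{2} - -140\right)\right) = 2857 \left(54 - \left(-120 + 100 + 140\right)\right) = 2857 \left(54 - 120\right) = 2857 \left(-66\right) = -188562$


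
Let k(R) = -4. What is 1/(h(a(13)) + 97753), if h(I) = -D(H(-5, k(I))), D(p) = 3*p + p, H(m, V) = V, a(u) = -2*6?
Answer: 1/97769 ≈ 1.0228e-5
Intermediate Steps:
a(u) = -12
D(p) = 4*p
h(I) = 16 (h(I) = -4*(-4) = -1*(-16) = 16)
1/(h(a(13)) + 97753) = 1/(16 + 97753) = 1/97769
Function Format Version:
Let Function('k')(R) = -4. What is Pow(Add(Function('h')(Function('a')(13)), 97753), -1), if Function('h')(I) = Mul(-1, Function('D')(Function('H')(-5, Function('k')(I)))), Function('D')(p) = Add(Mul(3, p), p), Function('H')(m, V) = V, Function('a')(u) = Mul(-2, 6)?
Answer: Rational(1, 97769) ≈ 1.0228e-5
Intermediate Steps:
Function('a')(u) = -12
Function('D')(p) = Mul(4, p)
Function('h')(I) = 16 (Function('h')(I) = Mul(-1, Mul(4, -4)) = Mul(-1, -16) = 16)
Pow(Add(Function('h')(Function('a')(13)), 97753), -1) = Pow(Add(16, 97753), -1) = Pow(97769, -1) = Rational(1, 97769)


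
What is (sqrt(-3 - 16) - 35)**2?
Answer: (35 - I*sqrt(19))**2 ≈ 1206.0 - 305.12*I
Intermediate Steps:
(sqrt(-3 - 16) - 35)**2 = (sqrt(-19) - 35)**2 = (I*sqrt(19) - 35)**2 = (-35 + I*sqrt(19))**2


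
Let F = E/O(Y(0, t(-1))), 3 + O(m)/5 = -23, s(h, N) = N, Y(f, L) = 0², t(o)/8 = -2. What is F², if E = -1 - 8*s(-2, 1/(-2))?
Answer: 9/16900 ≈ 0.00053254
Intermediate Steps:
t(o) = -16 (t(o) = 8*(-2) = -16)
Y(f, L) = 0
O(m) = -130 (O(m) = -15 + 5*(-23) = -15 - 115 = -130)
E = 3 (E = -1 - 8/(-2) = -1 - 8*(-½) = -1 + 4 = 3)
F = -3/130 (F = 3/(-130) = 3*(-1/130) = -3/130 ≈ -0.023077)
F² = (-3/130)² = 9/16900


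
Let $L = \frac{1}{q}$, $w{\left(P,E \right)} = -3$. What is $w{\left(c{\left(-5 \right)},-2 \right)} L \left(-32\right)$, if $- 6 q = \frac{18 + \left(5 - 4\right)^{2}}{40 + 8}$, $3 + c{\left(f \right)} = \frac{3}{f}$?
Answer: $- \frac{27648}{19} \approx -1455.2$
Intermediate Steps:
$c{\left(f \right)} = -3 + \frac{3}{f}$
$q = - \frac{19}{288}$ ($q = - \frac{\left(18 + \left(5 - 4\right)^{2}\right) \frac{1}{40 + 8}}{6} = - \frac{\left(18 + 1^{2}\right) \frac{1}{48}}{6} = - \frac{\left(18 + 1\right) \frac{1}{48}}{6} = - \frac{19 \cdot \frac{1}{48}}{6} = \left(- \frac{1}{6}\right) \frac{19}{48} = - \frac{19}{288} \approx -0.065972$)
$L = - \frac{288}{19}$ ($L = \frac{1}{- \frac{19}{288}} = - \frac{288}{19} \approx -15.158$)
$w{\left(c{\left(-5 \right)},-2 \right)} L \left(-32\right) = \left(-3\right) \left(- \frac{288}{19}\right) \left(-32\right) = \frac{864}{19} \left(-32\right) = - \frac{27648}{19}$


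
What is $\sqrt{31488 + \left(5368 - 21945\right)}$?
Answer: $\sqrt{14911} \approx 122.11$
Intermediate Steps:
$\sqrt{31488 + \left(5368 - 21945\right)} = \sqrt{31488 - 16577} = \sqrt{14911}$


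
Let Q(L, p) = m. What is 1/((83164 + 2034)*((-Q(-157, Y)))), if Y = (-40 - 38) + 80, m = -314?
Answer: 1/26752172 ≈ 3.7380e-8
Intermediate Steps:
Y = 2 (Y = -78 + 80 = 2)
Q(L, p) = -314
1/((83164 + 2034)*((-Q(-157, Y)))) = 1/((83164 + 2034)*((-1*(-314)))) = 1/(85198*314) = (1/85198)*(1/314) = 1/26752172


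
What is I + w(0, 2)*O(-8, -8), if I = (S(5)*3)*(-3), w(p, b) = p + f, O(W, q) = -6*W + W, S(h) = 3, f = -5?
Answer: -227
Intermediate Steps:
O(W, q) = -5*W
w(p, b) = -5 + p (w(p, b) = p - 5 = -5 + p)
I = -27 (I = (3*3)*(-3) = 9*(-3) = -27)
I + w(0, 2)*O(-8, -8) = -27 + (-5 + 0)*(-5*(-8)) = -27 - 5*40 = -27 - 200 = -227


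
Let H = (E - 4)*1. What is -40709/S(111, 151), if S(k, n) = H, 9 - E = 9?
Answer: 40709/4 ≈ 10177.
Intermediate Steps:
E = 0 (E = 9 - 1*9 = 9 - 9 = 0)
H = -4 (H = (0 - 4)*1 = -4*1 = -4)
S(k, n) = -4
-40709/S(111, 151) = -40709/(-4) = -40709*(-¼) = 40709/4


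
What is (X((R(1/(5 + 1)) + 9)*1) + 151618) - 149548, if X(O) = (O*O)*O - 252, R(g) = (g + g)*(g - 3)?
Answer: 13651201/5832 ≈ 2340.7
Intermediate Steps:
R(g) = 2*g*(-3 + g) (R(g) = (2*g)*(-3 + g) = 2*g*(-3 + g))
X(O) = -252 + O³ (X(O) = O²*O - 252 = O³ - 252 = -252 + O³)
(X((R(1/(5 + 1)) + 9)*1) + 151618) - 149548 = ((-252 + ((2*(-3 + 1/(5 + 1))/(5 + 1) + 9)*1)³) + 151618) - 149548 = ((-252 + ((2*(-3 + 1/6)/6 + 9)*1)³) + 151618) - 149548 = ((-252 + ((2*(⅙)*(-3 + ⅙) + 9)*1)³) + 151618) - 149548 = ((-252 + ((2*(⅙)*(-17/6) + 9)*1)³) + 151618) - 149548 = ((-252 + ((-17/18 + 9)*1)³) + 151618) - 149548 = ((-252 + ((145/18)*1)³) + 151618) - 149548 = ((-252 + (145/18)³) + 151618) - 149548 = ((-252 + 3048625/5832) + 151618) - 149548 = (1578961/5832 + 151618) - 149548 = 885815137/5832 - 149548 = 13651201/5832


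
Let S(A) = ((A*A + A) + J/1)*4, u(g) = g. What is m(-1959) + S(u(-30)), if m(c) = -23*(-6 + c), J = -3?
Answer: 48663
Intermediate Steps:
m(c) = 138 - 23*c
S(A) = -12 + 4*A + 4*A² (S(A) = ((A*A + A) - 3/1)*4 = ((A² + A) - 3*1)*4 = ((A + A²) - 3)*4 = (-3 + A + A²)*4 = -12 + 4*A + 4*A²)
m(-1959) + S(u(-30)) = (138 - 23*(-1959)) + (-12 + 4*(-30) + 4*(-30)²) = (138 + 45057) + (-12 - 120 + 4*900) = 45195 + (-12 - 120 + 3600) = 45195 + 3468 = 48663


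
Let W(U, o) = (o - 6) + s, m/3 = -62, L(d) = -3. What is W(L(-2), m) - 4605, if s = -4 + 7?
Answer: -4794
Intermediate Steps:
m = -186 (m = 3*(-62) = -186)
s = 3
W(U, o) = -3 + o (W(U, o) = (o - 6) + 3 = (-6 + o) + 3 = -3 + o)
W(L(-2), m) - 4605 = (-3 - 186) - 4605 = -189 - 4605 = -4794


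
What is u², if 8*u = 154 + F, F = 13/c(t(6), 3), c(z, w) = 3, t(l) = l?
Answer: 225625/576 ≈ 391.71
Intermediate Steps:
F = 13/3 ≈ 4.3333
u = 475/24 (u = (154 + 13/3)/8 = (⅛)*(475/3) = 475/24 ≈ 19.792)
u² = (475/24)² = 225625/576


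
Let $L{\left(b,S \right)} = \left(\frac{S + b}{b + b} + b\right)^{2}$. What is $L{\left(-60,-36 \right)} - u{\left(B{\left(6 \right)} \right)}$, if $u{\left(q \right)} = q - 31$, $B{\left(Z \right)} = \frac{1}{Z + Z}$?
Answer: $\frac{1060667}{300} \approx 3535.6$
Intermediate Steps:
$L{\left(b,S \right)} = \left(b + \frac{S + b}{2 b}\right)^{2}$ ($L{\left(b,S \right)} = \left(\frac{S + b}{2 b} + b\right)^{2} = \left(b + \frac{S + b}{2 b}\right)^{2}$)
$B{\left(Z \right)} = \frac{1}{2 Z}$
$u{\left(q \right)} = -31 + q$
$L{\left(-60,-36 \right)} - u{\left(B{\left(6 \right)} \right)} = \frac{\left(-36 - 60 + 2 \left(-60\right)^{2}\right)^{2}}{4 \cdot 3600} - \left(-31 + \frac{1}{2 \cdot 6}\right) = \frac{1}{4} \cdot \frac{1}{3600} \left(-36 - 60 + 2 \cdot 3600\right)^{2} - \left(-31 + \frac{1}{2} \cdot \frac{1}{6}\right) = \frac{1}{4} \cdot \frac{1}{3600} \left(-36 - 60 + 7200\right)^{2} - \left(-31 + \frac{1}{12}\right) = \frac{1}{4} \cdot \frac{1}{3600} \cdot 7104^{2} - - \frac{371}{12} = \frac{1}{4} \cdot \frac{1}{3600} \cdot 50466816 + \frac{371}{12} = \frac{87616}{25} + \frac{371}{12} = \frac{1060667}{300}$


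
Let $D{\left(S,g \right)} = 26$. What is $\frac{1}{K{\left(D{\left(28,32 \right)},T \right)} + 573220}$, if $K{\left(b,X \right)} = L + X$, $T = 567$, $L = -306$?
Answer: $\frac{1}{573481} \approx 1.7437 \cdot 10^{-6}$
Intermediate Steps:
$K{\left(b,X \right)} = -306 + X$
$\frac{1}{K{\left(D{\left(28,32 \right)},T \right)} + 573220} = \frac{1}{\left(-306 + 567\right) + 573220} = \frac{1}{261 + 573220} = \frac{1}{573481}$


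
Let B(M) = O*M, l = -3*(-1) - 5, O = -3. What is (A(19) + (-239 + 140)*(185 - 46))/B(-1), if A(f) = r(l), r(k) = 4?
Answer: -13757/3 ≈ -4585.7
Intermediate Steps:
l = -2 (l = 3 - 5 = -2)
B(M) = -3*M
A(f) = 4
(A(19) + (-239 + 140)*(185 - 46))/B(-1) = (4 + (-239 + 140)*(185 - 46))/((-3*(-1))) = (4 - 99*139)/3 = (4 - 13761)/3 = (⅓)*(-13757) = -13757/3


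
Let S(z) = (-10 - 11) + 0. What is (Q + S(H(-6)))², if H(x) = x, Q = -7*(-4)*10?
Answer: 67081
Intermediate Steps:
Q = 280 (Q = 28*10 = 280)
S(z) = -21 (S(z) = -21 + 0 = -21)
(Q + S(H(-6)))² = (280 - 21)² = 259² = 67081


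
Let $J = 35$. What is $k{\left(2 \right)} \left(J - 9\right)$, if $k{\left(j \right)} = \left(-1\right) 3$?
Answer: $-78$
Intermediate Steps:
$k{\left(j \right)} = -3$
$k{\left(2 \right)} \left(J - 9\right) = - 3 \left(35 - 9\right) = \left(-3\right) 26 = -78$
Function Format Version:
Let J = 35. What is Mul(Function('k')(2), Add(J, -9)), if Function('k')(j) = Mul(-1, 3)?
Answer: -78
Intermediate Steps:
Function('k')(j) = -3
Mul(Function('k')(2), Add(J, -9)) = Mul(-3, Add(35, -9)) = Mul(-3, 26) = -78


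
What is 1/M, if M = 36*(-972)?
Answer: -1/34992 ≈ -2.8578e-5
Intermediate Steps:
M = -34992
1/M = 1/(-34992) = -1/34992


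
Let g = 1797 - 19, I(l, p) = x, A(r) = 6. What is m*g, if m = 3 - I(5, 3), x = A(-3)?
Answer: -5334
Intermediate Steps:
x = 6
I(l, p) = 6
m = -3 (m = 3 - 1*6 = 3 - 6 = -3)
g = 1778
m*g = -3*1778 = -5334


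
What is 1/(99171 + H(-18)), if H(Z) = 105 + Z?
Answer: 1/99258 ≈ 1.0075e-5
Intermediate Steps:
1/(99171 + H(-18)) = 1/(99171 + (105 - 18)) = 1/(99171 + 87) = 1/99258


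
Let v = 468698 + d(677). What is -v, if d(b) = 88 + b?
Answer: -469463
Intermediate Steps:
v = 469463 (v = 468698 + (88 + 677) = 468698 + 765 = 469463)
-v = -1*469463 = -469463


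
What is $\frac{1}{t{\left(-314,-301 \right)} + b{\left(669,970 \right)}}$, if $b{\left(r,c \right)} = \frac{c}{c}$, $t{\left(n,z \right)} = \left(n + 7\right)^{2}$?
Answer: $\frac{1}{94250} \approx 1.061 \cdot 10^{-5}$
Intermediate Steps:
$t{\left(n,z \right)} = \left(7 + n\right)^{2}$
$b{\left(r,c \right)} = 1$
$\frac{1}{t{\left(-314,-301 \right)} + b{\left(669,970 \right)}} = \frac{1}{\left(7 - 314\right)^{2} + 1} = \frac{1}{\left(-307\right)^{2} + 1} = \frac{1}{94249 + 1} = \frac{1}{94250}$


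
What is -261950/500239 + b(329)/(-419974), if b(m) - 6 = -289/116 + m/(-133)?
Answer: -242468006262359/463032571824344 ≈ -0.52365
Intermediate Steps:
b(m) = 407/116 - m/133 (b(m) = 6 + (-289/116 + m/(-133)) = 6 + (-289*1/116 + m*(-1/133)) = 6 + (-289/116 - m/133) = 407/116 - m/133)
-261950/500239 + b(329)/(-419974) = -261950/500239 + (407/116 - 1/133*329)/(-419974) = -261950*1/500239 + (407/116 - 47/19)*(-1/419974) = -261950/500239 + (2281/2204)*(-1/419974) = -261950/500239 - 2281/925622696 = -242468006262359/463032571824344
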